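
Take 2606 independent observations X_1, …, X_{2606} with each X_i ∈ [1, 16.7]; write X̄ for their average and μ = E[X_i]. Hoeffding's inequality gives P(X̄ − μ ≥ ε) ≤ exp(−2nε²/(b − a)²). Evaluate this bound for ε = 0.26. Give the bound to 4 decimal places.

Exponent: 2nε²/(b − a)² = 2·2606·0.26² / 15.7² = 1.42939.
Bound = exp(−1.42939) = 0.23945.

0.2395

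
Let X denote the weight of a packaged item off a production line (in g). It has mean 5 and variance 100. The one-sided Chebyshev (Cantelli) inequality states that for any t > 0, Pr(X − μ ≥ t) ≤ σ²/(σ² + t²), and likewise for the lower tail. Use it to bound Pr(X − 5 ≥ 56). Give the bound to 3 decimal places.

0.031

Here σ² = 100 and t = 56, so σ² + t² = 3236.
Cantelli's bound: 100/3236 = 0.0309.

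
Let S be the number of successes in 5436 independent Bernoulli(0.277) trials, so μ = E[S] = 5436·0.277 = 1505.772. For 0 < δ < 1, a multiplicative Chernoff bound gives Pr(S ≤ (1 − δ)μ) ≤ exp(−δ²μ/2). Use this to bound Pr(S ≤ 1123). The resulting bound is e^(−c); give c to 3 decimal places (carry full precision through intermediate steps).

Write 1123 = (1 − δ)μ, so δ = 1 − 1123/1505.772 = 0.2542032…
Then the exponent is δ²μ/2 = (μ − 1123)²/(2μ) = 48.650926.

48.651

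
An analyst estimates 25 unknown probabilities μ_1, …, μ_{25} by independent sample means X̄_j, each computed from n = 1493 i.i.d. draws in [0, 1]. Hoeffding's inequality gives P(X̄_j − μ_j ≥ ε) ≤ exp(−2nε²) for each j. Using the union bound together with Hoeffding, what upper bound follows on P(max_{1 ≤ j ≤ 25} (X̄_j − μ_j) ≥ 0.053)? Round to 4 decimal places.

0.0057

Per-experiment Hoeffding bound: exp(−2·1493·0.053²) = exp(−8.38767) = 0.00022766.
Union bound over 25 events: 25·0.00022766 = 0.00569.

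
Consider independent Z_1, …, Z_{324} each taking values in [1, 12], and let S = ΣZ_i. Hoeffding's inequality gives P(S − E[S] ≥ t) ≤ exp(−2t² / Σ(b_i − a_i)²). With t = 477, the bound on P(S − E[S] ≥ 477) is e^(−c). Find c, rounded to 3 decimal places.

11.607

Σ(b_i − a_i)² = 324·(11)² = 39204.
c = 2t²/39204 = 2·477²/39204 = 11.6074.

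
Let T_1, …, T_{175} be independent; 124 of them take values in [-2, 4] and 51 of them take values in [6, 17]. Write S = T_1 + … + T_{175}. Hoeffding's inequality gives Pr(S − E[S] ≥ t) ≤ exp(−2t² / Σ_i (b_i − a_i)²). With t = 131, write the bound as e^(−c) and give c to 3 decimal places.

3.227

Σ(b_i − a_i)² = 124·6² + 51·11² = 10635.
c = 2t² / 10635 = 2·131² / 10635 = 3.2273.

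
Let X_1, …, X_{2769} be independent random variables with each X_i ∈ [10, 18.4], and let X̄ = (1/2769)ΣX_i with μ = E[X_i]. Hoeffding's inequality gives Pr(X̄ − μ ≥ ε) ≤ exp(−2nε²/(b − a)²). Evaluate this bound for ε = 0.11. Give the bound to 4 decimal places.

0.3869

Exponent: 2nε²/(b − a)² = 2·2769·0.11² / 8.4² = 0.94969.
Bound = exp(−0.94969) = 0.38686.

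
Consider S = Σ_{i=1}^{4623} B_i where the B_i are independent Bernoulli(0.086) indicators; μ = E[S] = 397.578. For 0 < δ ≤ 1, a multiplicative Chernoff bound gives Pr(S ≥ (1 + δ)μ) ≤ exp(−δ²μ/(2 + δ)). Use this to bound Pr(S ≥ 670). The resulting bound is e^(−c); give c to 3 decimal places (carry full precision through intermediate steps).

Write 670 = (1 + δ)μ, so δ = 670/397.578 − 1 = 0.6852039…
Then the exponent is δ²μ/(2 + δ) = (670 − μ)² / (μ·(2 + δ)) = 69.515994.

69.516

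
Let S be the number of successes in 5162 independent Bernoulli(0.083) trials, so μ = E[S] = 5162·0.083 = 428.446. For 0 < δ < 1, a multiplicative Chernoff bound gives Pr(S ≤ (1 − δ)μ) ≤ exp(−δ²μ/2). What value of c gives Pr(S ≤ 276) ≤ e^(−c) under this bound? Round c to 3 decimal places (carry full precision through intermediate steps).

27.121

Write 276 = (1 − δ)μ, so δ = 1 − 276/428.446 = 0.3558115…
Then the exponent is δ²μ/2 = (μ − 276)²/(2μ) = 27.121017.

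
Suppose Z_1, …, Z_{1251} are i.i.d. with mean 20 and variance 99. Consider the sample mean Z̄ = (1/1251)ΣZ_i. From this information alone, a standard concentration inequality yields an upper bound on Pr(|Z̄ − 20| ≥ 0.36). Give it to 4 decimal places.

0.6106

With mean and variance of each term known, Chebyshev's inequality bounds the deviation of the sum (or sample mean).
Var(Z̄) = Var(Z_i)/n = 99/1251 = 0.079137.
Chebyshev: Pr(|Z̄ − 20| ≥ 0.36) ≤ Var(Z̄)/(0.36)² = 99/(1251·0.36²) = 0.6106.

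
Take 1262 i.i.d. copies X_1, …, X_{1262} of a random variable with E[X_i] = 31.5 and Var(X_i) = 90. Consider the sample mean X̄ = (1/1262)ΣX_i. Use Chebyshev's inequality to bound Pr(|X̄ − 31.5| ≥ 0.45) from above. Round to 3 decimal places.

0.352

Var(X̄) = Var(X_i)/n = 90/1262 = 0.071315.
Chebyshev: Pr(|X̄ − 31.5| ≥ 0.45) ≤ Var(X̄)/(0.45)² = 90/(1262·0.45²) = 0.3522.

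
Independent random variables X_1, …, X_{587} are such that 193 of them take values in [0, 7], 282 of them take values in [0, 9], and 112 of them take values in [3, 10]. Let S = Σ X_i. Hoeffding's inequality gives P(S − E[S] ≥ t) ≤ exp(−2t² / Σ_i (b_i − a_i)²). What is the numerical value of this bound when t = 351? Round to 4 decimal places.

0.0015

Σ(b_i − a_i)² = 193·7² + 282·9² + 112·7² = 37787.
Exponent = 2·351² / 37787 = 6.52081.
Bound = exp(−6.52081) = 0.00147.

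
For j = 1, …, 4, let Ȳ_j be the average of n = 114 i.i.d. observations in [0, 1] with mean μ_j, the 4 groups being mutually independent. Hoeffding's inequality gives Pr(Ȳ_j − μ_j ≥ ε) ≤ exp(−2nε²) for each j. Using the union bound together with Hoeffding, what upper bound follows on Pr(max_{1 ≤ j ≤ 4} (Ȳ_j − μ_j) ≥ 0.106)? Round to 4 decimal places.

Per-experiment Hoeffding bound: exp(−2·114·0.106²) = exp(−2.56181) = 0.077165.
Union bound over 4 events: 4·0.077165 = 0.30866.

0.3087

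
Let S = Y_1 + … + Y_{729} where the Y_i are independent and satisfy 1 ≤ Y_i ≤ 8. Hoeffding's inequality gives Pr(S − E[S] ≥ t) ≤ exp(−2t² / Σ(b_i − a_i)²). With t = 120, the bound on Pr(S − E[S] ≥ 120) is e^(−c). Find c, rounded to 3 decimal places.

0.806

Σ(b_i − a_i)² = 729·(7)² = 35721.
c = 2t²/35721 = 2·120²/35721 = 0.8062.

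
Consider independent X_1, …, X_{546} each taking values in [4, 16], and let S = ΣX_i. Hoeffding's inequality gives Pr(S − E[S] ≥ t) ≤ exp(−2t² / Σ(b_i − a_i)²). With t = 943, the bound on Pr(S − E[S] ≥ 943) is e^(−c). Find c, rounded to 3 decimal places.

22.620

Σ(b_i − a_i)² = 546·(12)² = 78624.
c = 2t²/78624 = 2·943²/78624 = 22.6203.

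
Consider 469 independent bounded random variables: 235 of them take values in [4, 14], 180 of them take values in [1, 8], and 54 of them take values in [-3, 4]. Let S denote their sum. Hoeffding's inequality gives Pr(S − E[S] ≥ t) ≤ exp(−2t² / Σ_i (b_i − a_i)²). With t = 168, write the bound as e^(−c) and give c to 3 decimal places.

1.614

Σ(b_i − a_i)² = 235·10² + 180·7² + 54·7² = 34966.
c = 2t² / 34966 = 2·168² / 34966 = 1.6144.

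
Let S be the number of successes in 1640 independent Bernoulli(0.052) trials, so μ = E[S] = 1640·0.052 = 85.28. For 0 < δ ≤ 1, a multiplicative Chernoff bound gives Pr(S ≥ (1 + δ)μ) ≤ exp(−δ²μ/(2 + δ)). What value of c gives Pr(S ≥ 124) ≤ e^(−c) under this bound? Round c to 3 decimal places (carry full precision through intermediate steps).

7.164

Write 124 = (1 + δ)μ, so δ = 124/85.28 − 1 = 0.4540338…
Then the exponent is δ²μ/(2 + δ) = (124 − μ)² / (μ·(2 + δ)) = 7.163792.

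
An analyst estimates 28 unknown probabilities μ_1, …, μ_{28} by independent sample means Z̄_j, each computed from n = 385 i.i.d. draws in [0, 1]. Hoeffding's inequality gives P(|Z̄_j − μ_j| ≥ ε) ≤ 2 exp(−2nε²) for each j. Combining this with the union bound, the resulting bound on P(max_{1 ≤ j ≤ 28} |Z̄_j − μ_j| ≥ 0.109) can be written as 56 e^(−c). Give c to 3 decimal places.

Union bound over the 28 events: P(max_{1 ≤ j ≤ 28} |Z̄_j − μ_j| ≥ 0.109) ≤ 28·2·exp(−2nε²) = 56 exp(−2·385·0.109²).
So c = 2·385·0.109² = 9.1484.

9.148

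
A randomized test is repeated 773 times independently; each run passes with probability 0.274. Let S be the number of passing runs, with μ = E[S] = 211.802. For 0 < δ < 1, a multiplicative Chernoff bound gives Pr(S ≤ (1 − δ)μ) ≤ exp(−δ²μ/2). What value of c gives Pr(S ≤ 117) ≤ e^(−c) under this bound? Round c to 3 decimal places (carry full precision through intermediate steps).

Write 117 = (1 − δ)μ, so δ = 1 − 117/211.802 = 0.4475973…
Then the exponent is δ²μ/2 = (μ − 117)²/(2μ) = 21.216559.

21.217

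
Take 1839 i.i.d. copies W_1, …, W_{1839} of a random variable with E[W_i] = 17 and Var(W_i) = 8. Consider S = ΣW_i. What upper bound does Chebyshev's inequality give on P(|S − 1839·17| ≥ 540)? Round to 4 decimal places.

0.0505

Var(S) = n·Var(W_i) = 1839·8 = 14712.
Chebyshev: P(|S − 1839·17| ≥ 540) ≤ Var(S)/540² = 14712/291600 = 0.0505.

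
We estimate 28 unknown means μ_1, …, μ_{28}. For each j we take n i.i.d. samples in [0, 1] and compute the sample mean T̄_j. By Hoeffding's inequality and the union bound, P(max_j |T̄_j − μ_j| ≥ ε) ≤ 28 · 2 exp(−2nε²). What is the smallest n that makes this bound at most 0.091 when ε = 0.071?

Need 2·28·exp(−2nε²) ≤ 0.091, i.e. exp(−2nε²) ≤ 0.091/56.
So 2nε² ≥ ln(56/0.091) = 6.422247.
Hence n ≥ 6.422247/(2·0.071²) = 637.001.
The smallest integer n is 638.

638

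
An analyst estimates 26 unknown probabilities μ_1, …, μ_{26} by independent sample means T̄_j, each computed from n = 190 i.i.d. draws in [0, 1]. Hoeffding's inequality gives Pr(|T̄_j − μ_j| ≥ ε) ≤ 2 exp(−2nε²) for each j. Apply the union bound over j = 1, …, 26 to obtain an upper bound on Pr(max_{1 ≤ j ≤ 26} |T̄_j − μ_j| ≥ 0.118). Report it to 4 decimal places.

Per-experiment Hoeffding bound: 2·exp(−2·190·0.118²) = 2·exp(−5.29112) = 0.010072.
Union bound over 26 events: 26·0.010072 = 0.26188.

0.2619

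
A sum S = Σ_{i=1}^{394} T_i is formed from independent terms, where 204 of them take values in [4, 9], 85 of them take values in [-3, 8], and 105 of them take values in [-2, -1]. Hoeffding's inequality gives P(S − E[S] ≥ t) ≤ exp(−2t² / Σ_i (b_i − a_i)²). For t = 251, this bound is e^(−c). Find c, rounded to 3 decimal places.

Σ(b_i − a_i)² = 204·5² + 85·11² + 105·1² = 15490.
c = 2t² / 15490 = 2·251² / 15490 = 8.1344.

8.134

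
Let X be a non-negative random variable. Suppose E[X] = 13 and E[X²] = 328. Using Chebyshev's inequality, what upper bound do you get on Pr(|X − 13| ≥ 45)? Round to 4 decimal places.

Var(X) = E[X²] − (E[X])² = 328 − 169 = 159.
Chebyshev's inequality: Pr(|X − μ| ≥ t) ≤ Var(X)/t² = 159/2025 = 0.0785.

0.0785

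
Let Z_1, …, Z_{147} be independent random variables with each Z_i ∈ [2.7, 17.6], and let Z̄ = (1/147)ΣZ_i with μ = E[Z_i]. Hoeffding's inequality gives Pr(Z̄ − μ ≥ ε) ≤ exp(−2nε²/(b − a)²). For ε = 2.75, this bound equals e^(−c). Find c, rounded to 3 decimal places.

10.015

c = 2nε²/(b − a)² = 2·147·2.75² / 14.9² = 10.0148.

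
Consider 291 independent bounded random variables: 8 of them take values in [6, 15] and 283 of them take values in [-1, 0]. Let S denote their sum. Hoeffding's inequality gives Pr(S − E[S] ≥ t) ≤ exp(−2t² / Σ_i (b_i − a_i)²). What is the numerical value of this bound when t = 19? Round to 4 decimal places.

0.4605

Σ(b_i − a_i)² = 8·9² + 283·1² = 931.
Exponent = 2·19² / 931 = 0.77551.
Bound = exp(−0.77551) = 0.46047.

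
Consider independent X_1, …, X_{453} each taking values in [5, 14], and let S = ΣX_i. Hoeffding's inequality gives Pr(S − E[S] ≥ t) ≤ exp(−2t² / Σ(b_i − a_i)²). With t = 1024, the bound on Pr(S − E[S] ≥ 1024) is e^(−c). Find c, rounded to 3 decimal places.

57.154

Σ(b_i − a_i)² = 453·(9)² = 36693.
c = 2t²/36693 = 2·1024²/36693 = 57.1540.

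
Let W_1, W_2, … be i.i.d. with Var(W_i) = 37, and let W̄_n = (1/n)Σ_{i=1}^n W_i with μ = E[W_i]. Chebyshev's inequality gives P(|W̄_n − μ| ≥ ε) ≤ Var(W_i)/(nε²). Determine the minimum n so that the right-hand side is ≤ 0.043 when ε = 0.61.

2313

Require 37/(n·0.61²) ≤ 0.043, i.e. n ≥ 37/(0.043·0.61²) = 2312.457.
The smallest integer n is 2313.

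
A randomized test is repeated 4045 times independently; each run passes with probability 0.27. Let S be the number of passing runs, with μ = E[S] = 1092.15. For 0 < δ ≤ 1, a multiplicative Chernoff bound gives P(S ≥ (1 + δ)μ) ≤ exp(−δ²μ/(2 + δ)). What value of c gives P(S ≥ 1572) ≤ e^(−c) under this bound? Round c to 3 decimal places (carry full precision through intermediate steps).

Write 1572 = (1 + δ)μ, so δ = 1572/1092.15 − 1 = 0.4393627…
Then the exponent is δ²μ/(2 + δ) = (1572 − μ)² / (μ·(2 + δ)) = 86.427574.

86.428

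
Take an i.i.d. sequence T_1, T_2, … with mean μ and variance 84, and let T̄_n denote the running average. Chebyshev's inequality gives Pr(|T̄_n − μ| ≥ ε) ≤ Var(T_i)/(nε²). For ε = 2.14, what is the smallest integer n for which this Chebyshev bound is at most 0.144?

128

Require 84/(n·2.14²) ≤ 0.144, i.e. n ≥ 84/(0.144·2.14²) = 127.376.
The smallest integer n is 128.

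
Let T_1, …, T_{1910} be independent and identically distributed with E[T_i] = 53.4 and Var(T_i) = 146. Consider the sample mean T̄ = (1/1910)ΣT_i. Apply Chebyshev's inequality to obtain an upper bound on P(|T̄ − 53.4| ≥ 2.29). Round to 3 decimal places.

Var(T̄) = Var(T_i)/n = 146/1910 = 0.07644.
Chebyshev: P(|T̄ − 53.4| ≥ 2.29) ≤ Var(T̄)/(2.29)² = 146/(1910·2.29²) = 0.0146.

0.015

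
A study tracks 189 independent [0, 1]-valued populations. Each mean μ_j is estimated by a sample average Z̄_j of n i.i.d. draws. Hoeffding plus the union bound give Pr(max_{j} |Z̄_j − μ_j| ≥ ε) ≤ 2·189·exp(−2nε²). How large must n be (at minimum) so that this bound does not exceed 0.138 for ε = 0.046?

1871

Need 2·189·exp(−2nε²) ≤ 0.138, i.e. exp(−2nε²) ≤ 0.138/378.
So 2nε² ≥ ln(378/0.138) = 7.915396.
Hence n ≥ 7.915396/(2·0.046²) = 1870.368.
The smallest integer n is 1871.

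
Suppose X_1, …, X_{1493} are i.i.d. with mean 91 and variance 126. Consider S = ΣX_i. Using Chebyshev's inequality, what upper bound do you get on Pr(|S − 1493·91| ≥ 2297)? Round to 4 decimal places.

Var(S) = n·Var(X_i) = 1493·126 = 188118.
Chebyshev: Pr(|S − 1493·91| ≥ 2297) ≤ Var(S)/2297² = 188118/5276209 = 0.0357.

0.0357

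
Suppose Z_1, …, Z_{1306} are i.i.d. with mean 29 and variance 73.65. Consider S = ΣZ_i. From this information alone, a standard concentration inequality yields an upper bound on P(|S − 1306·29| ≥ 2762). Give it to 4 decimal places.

With mean and variance of each term known, Chebyshev's inequality bounds the deviation of the sum (or sample mean).
Var(S) = n·Var(Z_i) = 1306·73.65 = 96186.9.
Chebyshev: P(|S − 1306·29| ≥ 2762) ≤ Var(S)/2762² = 96186.9/7628644 = 0.0126.

0.0126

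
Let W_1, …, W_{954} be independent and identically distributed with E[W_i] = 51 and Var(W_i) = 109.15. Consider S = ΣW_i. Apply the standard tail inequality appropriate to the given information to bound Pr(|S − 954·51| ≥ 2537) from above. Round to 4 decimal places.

With mean and variance of each term known, Chebyshev's inequality bounds the deviation of the sum (or sample mean).
Var(S) = n·Var(W_i) = 954·109.15 = 104129.1.
Chebyshev: Pr(|S − 954·51| ≥ 2537) ≤ Var(S)/2537² = 104129.1/6436369 = 0.0162.

0.0162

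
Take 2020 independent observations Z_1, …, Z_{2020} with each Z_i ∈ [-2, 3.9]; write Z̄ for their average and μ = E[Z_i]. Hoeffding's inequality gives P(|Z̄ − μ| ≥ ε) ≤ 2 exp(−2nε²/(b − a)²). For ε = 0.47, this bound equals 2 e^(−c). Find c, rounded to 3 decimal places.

c = 2nε²/(b − a)² = 2·2020·0.47² / 5.9² = 25.6373.

25.637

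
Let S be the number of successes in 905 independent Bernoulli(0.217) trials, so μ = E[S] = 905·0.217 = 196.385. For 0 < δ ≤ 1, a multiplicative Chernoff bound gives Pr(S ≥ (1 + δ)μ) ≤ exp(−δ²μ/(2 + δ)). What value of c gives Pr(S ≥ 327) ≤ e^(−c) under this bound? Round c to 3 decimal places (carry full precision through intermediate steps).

32.596

Write 327 = (1 + δ)μ, so δ = 327/196.385 − 1 = 0.6650966…
Then the exponent is δ²μ/(2 + δ) = (327 − μ)² / (μ·(2 + δ)) = 32.596040.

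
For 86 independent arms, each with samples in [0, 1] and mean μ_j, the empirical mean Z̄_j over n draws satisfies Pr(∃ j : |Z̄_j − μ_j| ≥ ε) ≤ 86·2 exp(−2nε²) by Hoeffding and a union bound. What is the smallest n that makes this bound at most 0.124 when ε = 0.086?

Need 2·86·exp(−2nε²) ≤ 0.124, i.e. exp(−2nε²) ≤ 0.124/172.
So 2nε² ≥ ln(172/0.124) = 7.234968.
Hence n ≥ 7.234968/(2·0.086²) = 489.114.
The smallest integer n is 490.

490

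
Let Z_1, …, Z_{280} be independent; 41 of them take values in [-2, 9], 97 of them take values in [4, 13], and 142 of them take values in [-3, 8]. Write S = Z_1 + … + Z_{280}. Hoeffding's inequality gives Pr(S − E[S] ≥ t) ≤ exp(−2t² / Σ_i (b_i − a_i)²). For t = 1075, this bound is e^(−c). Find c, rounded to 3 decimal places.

77.042

Σ(b_i − a_i)² = 41·11² + 97·9² + 142·11² = 30000.
c = 2t² / 30000 = 2·1075² / 30000 = 77.0417.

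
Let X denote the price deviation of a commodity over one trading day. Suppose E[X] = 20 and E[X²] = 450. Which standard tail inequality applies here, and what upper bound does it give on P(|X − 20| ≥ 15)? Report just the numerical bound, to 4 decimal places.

0.2222

The first two moments determine the variance, so Chebyshev's inequality is the sharpest standard bound available.
Var(X) = E[X²] − (E[X])² = 450 − 400 = 50.
Chebyshev's inequality: P(|X − μ| ≥ t) ≤ Var(X)/t² = 50/225 = 0.2222.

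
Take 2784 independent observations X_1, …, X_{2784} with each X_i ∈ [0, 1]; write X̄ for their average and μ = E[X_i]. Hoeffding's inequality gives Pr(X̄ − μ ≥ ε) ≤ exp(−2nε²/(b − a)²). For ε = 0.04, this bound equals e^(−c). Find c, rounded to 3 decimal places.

8.909

c = 2nε²/(b − a)² = 2·2784·0.04² / 1² = 8.9088.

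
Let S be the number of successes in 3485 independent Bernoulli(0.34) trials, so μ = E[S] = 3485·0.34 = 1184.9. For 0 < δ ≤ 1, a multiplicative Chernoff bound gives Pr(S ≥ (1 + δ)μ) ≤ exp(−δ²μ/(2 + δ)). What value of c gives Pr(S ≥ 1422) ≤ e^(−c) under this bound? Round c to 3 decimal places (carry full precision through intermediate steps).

21.564

Write 1422 = (1 + δ)μ, so δ = 1422/1184.9 − 1 = 0.2001013…
Then the exponent is δ²μ/(2 + δ) = (1422 − μ)² / (μ·(2 + δ)) = 21.564467.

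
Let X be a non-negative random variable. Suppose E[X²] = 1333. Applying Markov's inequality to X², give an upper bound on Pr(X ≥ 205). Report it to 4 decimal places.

0.0317

Since X ≥ 0, the event {X ≥ 205} is the same as {X² ≥ 42025}.
Markov's inequality applied to X² gives Pr(X² ≥ 42025) ≤ E[X²]/42025 = 1333/42025 = 0.0317.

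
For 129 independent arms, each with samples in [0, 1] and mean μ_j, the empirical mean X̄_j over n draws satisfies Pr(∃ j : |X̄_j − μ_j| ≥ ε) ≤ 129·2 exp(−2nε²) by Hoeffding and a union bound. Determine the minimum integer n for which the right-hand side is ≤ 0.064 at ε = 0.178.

132

Need 2·129·exp(−2nε²) ≤ 0.064, i.e. exp(−2nε²) ≤ 0.064/258.
So 2nε² ≥ ln(258/0.064) = 8.301832.
Hence n ≥ 8.301832/(2·0.178²) = 131.010.
The smallest integer n is 132.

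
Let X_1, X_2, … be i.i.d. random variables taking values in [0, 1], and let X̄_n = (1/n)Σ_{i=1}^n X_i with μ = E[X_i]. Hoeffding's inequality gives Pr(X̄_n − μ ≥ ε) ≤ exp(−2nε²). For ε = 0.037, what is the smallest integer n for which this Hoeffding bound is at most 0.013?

Require exp(−2nε²) ≤ 0.013, i.e. 2nε² ≥ ln(1/0.013) = 4.342806.
So n ≥ 4.342806 / (2·0.037²) = 1586.123.
The smallest integer n is 1587.

1587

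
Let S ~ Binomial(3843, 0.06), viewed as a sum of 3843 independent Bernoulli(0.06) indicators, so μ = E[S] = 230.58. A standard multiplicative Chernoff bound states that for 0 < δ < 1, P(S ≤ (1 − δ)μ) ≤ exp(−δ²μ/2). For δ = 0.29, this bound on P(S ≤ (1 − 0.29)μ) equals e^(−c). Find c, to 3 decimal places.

c = δ²μ/2 = 0.29²·230.58/2 = 9.6959.

9.696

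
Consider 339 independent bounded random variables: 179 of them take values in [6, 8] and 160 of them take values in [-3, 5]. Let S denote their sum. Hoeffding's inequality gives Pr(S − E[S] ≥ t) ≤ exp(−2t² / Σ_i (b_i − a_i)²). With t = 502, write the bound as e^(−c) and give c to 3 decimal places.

Σ(b_i − a_i)² = 179·2² + 160·8² = 10956.
c = 2t² / 10956 = 2·502² / 10956 = 46.0029.

46.003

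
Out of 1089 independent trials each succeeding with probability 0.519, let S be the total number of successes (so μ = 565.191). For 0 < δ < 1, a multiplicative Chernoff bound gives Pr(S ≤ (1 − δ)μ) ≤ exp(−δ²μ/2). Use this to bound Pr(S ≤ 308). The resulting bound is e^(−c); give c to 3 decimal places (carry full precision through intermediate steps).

58.518

Write 308 = (1 − δ)μ, so δ = 1 − 308/565.191 = 0.4550515…
Then the exponent is δ²μ/2 = (μ − 308)²/(2μ) = 58.517572.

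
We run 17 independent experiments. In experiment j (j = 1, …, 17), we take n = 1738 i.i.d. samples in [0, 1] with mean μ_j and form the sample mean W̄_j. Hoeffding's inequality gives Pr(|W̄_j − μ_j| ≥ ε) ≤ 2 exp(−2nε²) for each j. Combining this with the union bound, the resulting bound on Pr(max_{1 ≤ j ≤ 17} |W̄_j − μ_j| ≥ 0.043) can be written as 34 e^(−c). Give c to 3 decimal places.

6.427

Union bound over the 17 events: Pr(max_{1 ≤ j ≤ 17} |W̄_j − μ_j| ≥ 0.043) ≤ 17·2·exp(−2nε²) = 34 exp(−2·1738·0.043²).
So c = 2·1738·0.043² = 6.4271.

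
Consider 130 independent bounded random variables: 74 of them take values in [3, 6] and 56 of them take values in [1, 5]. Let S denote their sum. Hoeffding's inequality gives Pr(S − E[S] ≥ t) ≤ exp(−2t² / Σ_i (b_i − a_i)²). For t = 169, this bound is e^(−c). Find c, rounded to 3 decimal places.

Σ(b_i − a_i)² = 74·3² + 56·4² = 1562.
c = 2t² / 1562 = 2·169² / 1562 = 36.5698.

36.570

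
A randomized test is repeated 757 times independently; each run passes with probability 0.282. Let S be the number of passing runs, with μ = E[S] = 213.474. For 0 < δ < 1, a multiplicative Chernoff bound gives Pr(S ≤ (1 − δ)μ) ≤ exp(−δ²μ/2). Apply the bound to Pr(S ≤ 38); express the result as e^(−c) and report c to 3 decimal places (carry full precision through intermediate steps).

Write 38 = (1 − δ)μ, so δ = 1 − 38/213.474 = 0.8219924…
Then the exponent is δ²μ/2 = (μ − 38)²/(2μ) = 72.119145.

72.119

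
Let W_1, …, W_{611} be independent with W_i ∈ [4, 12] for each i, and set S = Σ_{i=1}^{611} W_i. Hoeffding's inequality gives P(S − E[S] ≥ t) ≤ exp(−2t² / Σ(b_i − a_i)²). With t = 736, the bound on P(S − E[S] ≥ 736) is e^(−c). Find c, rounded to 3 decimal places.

27.705

Σ(b_i − a_i)² = 611·(8)² = 39104.
c = 2t²/39104 = 2·736²/39104 = 27.7054.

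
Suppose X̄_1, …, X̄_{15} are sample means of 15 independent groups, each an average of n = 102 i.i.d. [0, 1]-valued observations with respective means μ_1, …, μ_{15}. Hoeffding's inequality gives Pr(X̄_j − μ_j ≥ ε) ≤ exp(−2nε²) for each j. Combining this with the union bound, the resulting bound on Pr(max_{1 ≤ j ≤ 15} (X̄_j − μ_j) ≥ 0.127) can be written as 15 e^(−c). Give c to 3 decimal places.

3.290

Union bound over the 15 events: Pr(max_{1 ≤ j ≤ 15} (X̄_j − μ_j) ≥ 0.127) ≤ 15·exp(−2nε²) = 15 exp(−2·102·0.127²).
So c = 2·102·0.127² = 3.2903.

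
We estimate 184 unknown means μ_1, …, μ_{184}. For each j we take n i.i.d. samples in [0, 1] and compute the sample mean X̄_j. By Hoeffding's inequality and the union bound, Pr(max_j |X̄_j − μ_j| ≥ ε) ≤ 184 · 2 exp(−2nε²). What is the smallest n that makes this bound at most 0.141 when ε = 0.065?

932

Need 2·184·exp(−2nε²) ≤ 0.141, i.e. exp(−2nε²) ≤ 0.141/368.
So 2nε² ≥ ln(368/0.141) = 7.867078.
Hence n ≥ 7.867078/(2·0.065²) = 931.015.
The smallest integer n is 932.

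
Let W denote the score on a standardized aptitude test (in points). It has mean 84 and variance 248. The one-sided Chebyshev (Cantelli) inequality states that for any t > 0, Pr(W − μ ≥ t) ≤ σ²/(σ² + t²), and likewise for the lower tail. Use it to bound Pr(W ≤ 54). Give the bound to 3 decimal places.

Here σ² = 248 and t = 30, so σ² + t² = 1148.
Cantelli's bound: 248/1148 = 0.2160.

0.216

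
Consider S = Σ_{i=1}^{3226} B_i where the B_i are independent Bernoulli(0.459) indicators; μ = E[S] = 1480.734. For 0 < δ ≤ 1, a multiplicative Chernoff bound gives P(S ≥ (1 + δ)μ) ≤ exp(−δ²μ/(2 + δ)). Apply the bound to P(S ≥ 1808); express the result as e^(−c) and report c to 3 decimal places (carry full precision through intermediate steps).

Write 1808 = (1 + δ)μ, so δ = 1808/1480.734 − 1 = 0.2210161…
Then the exponent is δ²μ/(2 + δ) = (1808 − μ)² / (μ·(2 + δ)) = 32.566646.

32.567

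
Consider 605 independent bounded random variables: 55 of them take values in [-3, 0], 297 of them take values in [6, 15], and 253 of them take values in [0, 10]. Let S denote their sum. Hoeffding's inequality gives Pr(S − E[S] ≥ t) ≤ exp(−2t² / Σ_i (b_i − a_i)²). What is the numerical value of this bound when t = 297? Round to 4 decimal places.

Σ(b_i − a_i)² = 55·3² + 297·9² + 253·10² = 49852.
Exponent = 2·297² / 49852 = 3.53883.
Bound = exp(−3.53883) = 0.02905.

0.0290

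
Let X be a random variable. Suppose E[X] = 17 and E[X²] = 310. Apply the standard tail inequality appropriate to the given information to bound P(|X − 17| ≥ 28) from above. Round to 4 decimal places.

0.0268

The first two moments determine the variance, so Chebyshev's inequality is the sharpest standard bound available.
Var(X) = E[X²] − (E[X])² = 310 − 289 = 21.
Chebyshev's inequality: P(|X − μ| ≥ t) ≤ Var(X)/t² = 21/784 = 0.0268.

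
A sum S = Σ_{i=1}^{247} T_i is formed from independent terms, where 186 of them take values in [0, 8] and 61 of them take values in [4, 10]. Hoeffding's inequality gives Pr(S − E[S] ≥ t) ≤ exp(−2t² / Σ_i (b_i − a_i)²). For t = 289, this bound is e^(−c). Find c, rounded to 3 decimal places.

Σ(b_i − a_i)² = 186·8² + 61·6² = 14100.
c = 2t² / 14100 = 2·289² / 14100 = 11.8470.

11.847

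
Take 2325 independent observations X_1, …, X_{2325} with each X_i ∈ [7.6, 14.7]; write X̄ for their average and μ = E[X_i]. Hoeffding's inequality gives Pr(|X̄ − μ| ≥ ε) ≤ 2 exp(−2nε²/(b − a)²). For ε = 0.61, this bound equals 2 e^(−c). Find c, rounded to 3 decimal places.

c = 2nε²/(b − a)² = 2·2325·0.61² / 7.1² = 34.3238.

34.324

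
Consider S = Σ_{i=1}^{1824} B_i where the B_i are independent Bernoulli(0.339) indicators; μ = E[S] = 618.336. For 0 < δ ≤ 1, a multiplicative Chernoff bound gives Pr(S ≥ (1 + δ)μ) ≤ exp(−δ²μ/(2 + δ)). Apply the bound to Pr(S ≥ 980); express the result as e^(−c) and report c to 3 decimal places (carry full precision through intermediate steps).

81.836

Write 980 = (1 + δ)μ, so δ = 980/618.336 − 1 = 0.5848988…
Then the exponent is δ²μ/(2 + δ) = (980 − μ)² / (μ·(2 + δ)) = 81.835640.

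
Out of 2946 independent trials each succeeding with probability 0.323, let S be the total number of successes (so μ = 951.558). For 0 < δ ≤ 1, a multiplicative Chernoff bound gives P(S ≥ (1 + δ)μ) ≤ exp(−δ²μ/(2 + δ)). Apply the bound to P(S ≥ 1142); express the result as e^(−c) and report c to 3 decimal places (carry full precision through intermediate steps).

17.324

Write 1142 = (1 + δ)μ, so δ = 1142/951.558 − 1 = 0.200137…
Then the exponent is δ²μ/(2 + δ) = (1142 − μ)² / (μ·(2 + δ)) = 17.323693.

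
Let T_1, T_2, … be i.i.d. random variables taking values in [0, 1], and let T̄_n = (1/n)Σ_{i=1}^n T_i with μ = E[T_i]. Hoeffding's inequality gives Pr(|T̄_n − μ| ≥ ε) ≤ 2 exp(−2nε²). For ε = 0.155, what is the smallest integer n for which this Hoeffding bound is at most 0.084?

66

Require 2·exp(−2nε²) ≤ 0.084, i.e. 2nε² ≥ ln(2/0.084) = 3.170086.
So n ≥ 3.170086 / (2·0.155²) = 65.975.
The smallest integer n is 66.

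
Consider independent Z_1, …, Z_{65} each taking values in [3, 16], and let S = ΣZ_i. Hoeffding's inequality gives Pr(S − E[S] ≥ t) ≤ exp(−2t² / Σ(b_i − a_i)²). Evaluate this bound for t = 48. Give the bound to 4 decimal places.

Σ(b_i − a_i)² = 65·(13)² = 10985.
Exponent = 2·48²/10985 = 0.4195.
Bound = exp(−0.4195) = 0.65739.

0.6574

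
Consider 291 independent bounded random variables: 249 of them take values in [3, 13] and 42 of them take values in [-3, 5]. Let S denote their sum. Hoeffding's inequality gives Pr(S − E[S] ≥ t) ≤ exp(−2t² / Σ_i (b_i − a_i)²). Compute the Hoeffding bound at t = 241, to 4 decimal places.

Σ(b_i − a_i)² = 249·10² + 42·8² = 27588.
Exponent = 2·241² / 27588 = 4.21060.
Bound = exp(−4.21060) = 0.01484.

0.0148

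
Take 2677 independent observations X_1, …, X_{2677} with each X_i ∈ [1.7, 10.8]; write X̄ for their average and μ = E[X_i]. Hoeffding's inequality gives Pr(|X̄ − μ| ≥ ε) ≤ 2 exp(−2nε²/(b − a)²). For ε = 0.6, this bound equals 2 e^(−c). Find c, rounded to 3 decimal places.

c = 2nε²/(b − a)² = 2·2677·0.6² / 9.1² = 23.2754.

23.275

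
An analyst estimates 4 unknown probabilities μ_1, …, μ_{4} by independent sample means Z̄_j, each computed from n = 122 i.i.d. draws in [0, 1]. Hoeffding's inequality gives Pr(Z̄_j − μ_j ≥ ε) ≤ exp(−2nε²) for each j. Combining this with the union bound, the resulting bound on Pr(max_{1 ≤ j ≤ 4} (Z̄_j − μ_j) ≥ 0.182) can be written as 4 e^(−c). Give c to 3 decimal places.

8.082

Union bound over the 4 events: Pr(max_{1 ≤ j ≤ 4} (Z̄_j − μ_j) ≥ 0.182) ≤ 4·exp(−2nε²) = 4 exp(−2·122·0.182²).
So c = 2·122·0.182² = 8.0823.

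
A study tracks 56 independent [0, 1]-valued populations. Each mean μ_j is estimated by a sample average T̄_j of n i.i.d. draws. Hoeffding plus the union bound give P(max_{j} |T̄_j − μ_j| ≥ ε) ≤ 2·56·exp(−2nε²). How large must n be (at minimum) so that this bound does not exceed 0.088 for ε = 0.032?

3491

Need 2·56·exp(−2nε²) ≤ 0.088, i.e. exp(−2nε²) ≤ 0.088/112.
So 2nε² ≥ ln(112/0.088) = 7.148917.
Hence n ≥ 7.148917/(2·0.032²) = 3490.682.
The smallest integer n is 3491.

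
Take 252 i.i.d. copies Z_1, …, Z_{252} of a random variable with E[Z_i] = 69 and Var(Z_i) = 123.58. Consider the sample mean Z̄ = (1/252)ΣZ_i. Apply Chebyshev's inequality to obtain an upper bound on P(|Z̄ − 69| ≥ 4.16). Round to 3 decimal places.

0.028

Var(Z̄) = Var(Z_i)/n = 123.58/252 = 0.4904.
Chebyshev: P(|Z̄ − 69| ≥ 4.16) ≤ Var(Z̄)/(4.16)² = 123.58/(252·4.16²) = 0.0283.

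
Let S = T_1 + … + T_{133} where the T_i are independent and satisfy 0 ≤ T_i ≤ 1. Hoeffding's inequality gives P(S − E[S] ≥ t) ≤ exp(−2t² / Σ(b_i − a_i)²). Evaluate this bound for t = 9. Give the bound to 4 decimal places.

0.2958

Σ(b_i − a_i)² = 133·(1)² = 133.
Exponent = 2·9²/133 = 1.2180.
Bound = exp(−1.2180) = 0.29581.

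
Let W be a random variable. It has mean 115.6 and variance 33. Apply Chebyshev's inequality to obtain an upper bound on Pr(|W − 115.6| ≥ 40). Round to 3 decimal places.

Chebyshev: Pr(|W − μ| ≥ t) ≤ Var(W)/t².
Bound = 33 / 1600 = 0.0206.

0.021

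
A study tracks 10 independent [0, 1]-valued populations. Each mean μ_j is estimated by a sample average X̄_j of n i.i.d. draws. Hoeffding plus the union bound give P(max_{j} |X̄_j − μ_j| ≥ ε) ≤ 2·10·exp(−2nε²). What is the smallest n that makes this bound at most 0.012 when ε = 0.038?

Need 2·10·exp(−2nε²) ≤ 0.012, i.e. exp(−2nε²) ≤ 0.012/20.
So 2nε² ≥ ln(20/0.012) = 7.418581.
Hence n ≥ 7.418581/(2·0.038²) = 2568.761.
The smallest integer n is 2569.

2569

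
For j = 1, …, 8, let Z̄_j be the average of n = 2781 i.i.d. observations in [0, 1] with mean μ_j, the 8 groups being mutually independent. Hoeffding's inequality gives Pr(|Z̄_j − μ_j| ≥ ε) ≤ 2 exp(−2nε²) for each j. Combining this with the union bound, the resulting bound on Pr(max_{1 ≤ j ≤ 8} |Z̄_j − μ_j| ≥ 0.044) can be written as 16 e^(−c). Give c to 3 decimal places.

Union bound over the 8 events: Pr(max_{1 ≤ j ≤ 8} |Z̄_j − μ_j| ≥ 0.044) ≤ 8·2·exp(−2nε²) = 16 exp(−2·2781·0.044²).
So c = 2·2781·0.044² = 10.7680.

10.768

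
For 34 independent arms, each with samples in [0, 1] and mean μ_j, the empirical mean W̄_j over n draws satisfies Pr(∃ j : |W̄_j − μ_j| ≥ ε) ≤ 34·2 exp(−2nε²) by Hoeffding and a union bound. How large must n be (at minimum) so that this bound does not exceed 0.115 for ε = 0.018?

9850

Need 2·34·exp(−2nε²) ≤ 0.115, i.e. exp(−2nε²) ≤ 0.115/68.
So 2nε² ≥ ln(68/0.115) = 6.382331.
Hence n ≥ 6.382331/(2·0.018²) = 9849.276.
The smallest integer n is 9850.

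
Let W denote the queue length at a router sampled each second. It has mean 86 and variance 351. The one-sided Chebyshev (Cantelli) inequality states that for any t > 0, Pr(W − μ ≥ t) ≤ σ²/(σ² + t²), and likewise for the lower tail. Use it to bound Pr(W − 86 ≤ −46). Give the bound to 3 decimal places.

0.142

Here σ² = 351 and t = 46, so σ² + t² = 2467.
Cantelli's bound: 351/2467 = 0.1423.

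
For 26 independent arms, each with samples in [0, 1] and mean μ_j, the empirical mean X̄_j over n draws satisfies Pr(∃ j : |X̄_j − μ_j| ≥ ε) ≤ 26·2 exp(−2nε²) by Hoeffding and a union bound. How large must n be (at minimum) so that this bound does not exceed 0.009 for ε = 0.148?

198

Need 2·26·exp(−2nε²) ≤ 0.009, i.e. exp(−2nε²) ≤ 0.009/52.
So 2nε² ≥ ln(52/0.009) = 8.661774.
Hence n ≥ 8.661774/(2·0.148²) = 197.721.
The smallest integer n is 198.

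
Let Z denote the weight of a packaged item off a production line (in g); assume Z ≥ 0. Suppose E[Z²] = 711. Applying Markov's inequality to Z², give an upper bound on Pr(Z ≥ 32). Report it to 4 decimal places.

Since Z ≥ 0, the event {Z ≥ 32} is the same as {Z² ≥ 1024}.
Markov's inequality applied to Z² gives Pr(Z² ≥ 1024) ≤ E[Z²]/1024 = 711/1024 = 0.6943.

0.6943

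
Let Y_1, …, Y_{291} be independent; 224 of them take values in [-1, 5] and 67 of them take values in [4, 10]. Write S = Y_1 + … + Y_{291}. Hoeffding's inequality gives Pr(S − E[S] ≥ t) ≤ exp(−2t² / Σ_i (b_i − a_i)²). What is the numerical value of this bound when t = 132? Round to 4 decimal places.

0.0359

Σ(b_i − a_i)² = 224·6² + 67·6² = 10476.
Exponent = 2·132² / 10476 = 3.32646.
Bound = exp(−3.32646) = 0.03592.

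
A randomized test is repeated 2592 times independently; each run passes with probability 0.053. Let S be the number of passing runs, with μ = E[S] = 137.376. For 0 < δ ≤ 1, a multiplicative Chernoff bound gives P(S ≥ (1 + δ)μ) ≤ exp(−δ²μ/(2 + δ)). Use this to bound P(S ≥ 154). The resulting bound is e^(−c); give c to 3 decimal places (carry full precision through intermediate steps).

0.948

Write 154 = (1 + δ)μ, so δ = 154/137.376 − 1 = 0.1210109…
Then the exponent is δ²μ/(2 + δ) = (154 − μ)² / (μ·(2 + δ)) = 0.948456.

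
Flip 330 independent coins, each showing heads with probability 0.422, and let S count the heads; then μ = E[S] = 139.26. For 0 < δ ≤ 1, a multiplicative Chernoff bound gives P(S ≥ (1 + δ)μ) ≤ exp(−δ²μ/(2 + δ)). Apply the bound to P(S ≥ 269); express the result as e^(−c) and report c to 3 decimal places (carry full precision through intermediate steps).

41.230

Write 269 = (1 + δ)μ, so δ = 269/139.26 − 1 = 0.9316387…
Then the exponent is δ²μ/(2 + δ) = (269 − μ)² / (μ·(2 + δ)) = 41.229774.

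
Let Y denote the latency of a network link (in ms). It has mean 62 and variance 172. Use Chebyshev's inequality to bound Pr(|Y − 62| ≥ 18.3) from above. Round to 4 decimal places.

Chebyshev: Pr(|Y − μ| ≥ t) ≤ Var(Y)/t².
Bound = 172 / 334.89 = 0.5136.

0.5136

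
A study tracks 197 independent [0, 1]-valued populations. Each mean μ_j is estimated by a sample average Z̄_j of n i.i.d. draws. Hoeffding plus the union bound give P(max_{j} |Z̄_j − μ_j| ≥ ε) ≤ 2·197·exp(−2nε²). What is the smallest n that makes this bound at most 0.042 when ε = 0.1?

Need 2·197·exp(−2nε²) ≤ 0.042, i.e. exp(−2nε²) ≤ 0.042/394.
So 2nε² ≥ ln(394/0.042) = 9.146437.
Hence n ≥ 9.146437/(2·0.1²) = 457.322.
The smallest integer n is 458.

458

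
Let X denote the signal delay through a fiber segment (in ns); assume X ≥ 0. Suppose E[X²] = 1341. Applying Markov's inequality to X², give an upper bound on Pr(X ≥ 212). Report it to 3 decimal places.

0.030

Since X ≥ 0, the event {X ≥ 212} is the same as {X² ≥ 44944}.
Markov's inequality applied to X² gives Pr(X² ≥ 44944) ≤ E[X²]/44944 = 1341/44944 = 0.0298.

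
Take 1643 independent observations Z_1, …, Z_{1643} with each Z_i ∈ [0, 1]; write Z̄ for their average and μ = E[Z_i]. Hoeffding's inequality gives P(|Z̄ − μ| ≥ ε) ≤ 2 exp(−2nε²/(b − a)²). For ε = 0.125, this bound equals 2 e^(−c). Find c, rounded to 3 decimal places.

c = 2nε²/(b − a)² = 2·1643·0.125² / 1² = 51.3438.

51.344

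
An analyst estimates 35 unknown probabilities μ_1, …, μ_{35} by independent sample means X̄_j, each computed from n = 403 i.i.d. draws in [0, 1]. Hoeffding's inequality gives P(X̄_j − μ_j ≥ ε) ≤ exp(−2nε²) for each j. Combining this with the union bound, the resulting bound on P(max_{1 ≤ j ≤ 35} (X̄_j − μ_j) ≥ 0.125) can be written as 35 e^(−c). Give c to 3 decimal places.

Union bound over the 35 events: P(max_{1 ≤ j ≤ 35} (X̄_j − μ_j) ≥ 0.125) ≤ 35·exp(−2nε²) = 35 exp(−2·403·0.125²).
So c = 2·403·0.125² = 12.5938.

12.594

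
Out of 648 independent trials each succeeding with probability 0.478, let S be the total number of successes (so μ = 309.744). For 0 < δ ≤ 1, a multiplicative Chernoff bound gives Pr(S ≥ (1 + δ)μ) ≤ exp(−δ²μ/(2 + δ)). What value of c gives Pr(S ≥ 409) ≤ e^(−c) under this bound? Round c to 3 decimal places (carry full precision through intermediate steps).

13.707

Write 409 = (1 + δ)μ, so δ = 409/309.744 − 1 = 0.3204453…
Then the exponent is δ²μ/(2 + δ) = (409 − μ)² / (μ·(2 + δ)) = 13.706902.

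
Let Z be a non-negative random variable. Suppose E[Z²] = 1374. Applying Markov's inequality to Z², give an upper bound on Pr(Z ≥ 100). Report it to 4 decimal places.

0.1374

Since Z ≥ 0, the event {Z ≥ 100} is the same as {Z² ≥ 10000}.
Markov's inequality applied to Z² gives Pr(Z² ≥ 10000) ≤ E[Z²]/10000 = 1374/10000 = 0.1374.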